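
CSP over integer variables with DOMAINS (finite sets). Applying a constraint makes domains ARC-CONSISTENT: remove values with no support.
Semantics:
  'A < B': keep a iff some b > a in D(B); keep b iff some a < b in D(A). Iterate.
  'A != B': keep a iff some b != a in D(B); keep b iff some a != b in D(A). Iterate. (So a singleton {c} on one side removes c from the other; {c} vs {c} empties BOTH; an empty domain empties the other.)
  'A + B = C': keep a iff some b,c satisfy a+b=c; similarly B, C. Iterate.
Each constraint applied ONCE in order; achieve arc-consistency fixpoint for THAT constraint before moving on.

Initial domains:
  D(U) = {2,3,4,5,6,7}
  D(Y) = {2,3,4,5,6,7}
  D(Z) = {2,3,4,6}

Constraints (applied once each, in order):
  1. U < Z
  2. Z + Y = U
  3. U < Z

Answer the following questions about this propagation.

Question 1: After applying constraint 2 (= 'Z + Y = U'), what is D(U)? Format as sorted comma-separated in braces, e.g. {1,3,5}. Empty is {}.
Constraint 1 (U < Z) on D(U)={2,3,4,5,6,7} D(Z)={2,3,4,6}: U {2,3,4,5,6,7}->{2,3,4,5}; Z {2,3,4,6}->{3,4,6}
Constraint 2 (Z + Y = U) on D(Z)={3,4,6} D(Y)={2,3,4,5,6,7} D(U)={2,3,4,5}: Z {3,4,6}->{3}; Y {2,3,4,5,6,7}->{2}; U {2,3,4,5}->{5}
So after constraint 2: D(U) = {5}

Answer: {5}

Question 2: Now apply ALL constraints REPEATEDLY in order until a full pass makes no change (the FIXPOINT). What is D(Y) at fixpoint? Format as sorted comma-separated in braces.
Answer: {}

Derivation:
pass 0 (initial): D(Y)={2,3,4,5,6,7}
pass 1: U {2,3,4,5,6,7}->{}; Y {2,3,4,5,6,7}->{2}; Z {2,3,4,6}->{}
pass 2: Y {2}->{}
pass 3: no change
Fixpoint after 3 passes: D(Y) = {}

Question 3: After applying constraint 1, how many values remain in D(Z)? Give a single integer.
Constraint 1 (U < Z) on D(U)={2,3,4,5,6,7} D(Z)={2,3,4,6}: U {2,3,4,5,6,7}->{2,3,4,5}; Z {2,3,4,6}->{3,4,6}
So after constraint 1: D(Z)={3,4,6}, size = 3

Answer: 3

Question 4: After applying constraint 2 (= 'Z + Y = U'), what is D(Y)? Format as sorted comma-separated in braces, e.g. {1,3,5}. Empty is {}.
Constraint 1 (U < Z) on D(U)={2,3,4,5,6,7} D(Z)={2,3,4,6}: U {2,3,4,5,6,7}->{2,3,4,5}; Z {2,3,4,6}->{3,4,6}
Constraint 2 (Z + Y = U) on D(Z)={3,4,6} D(Y)={2,3,4,5,6,7} D(U)={2,3,4,5}: Z {3,4,6}->{3}; Y {2,3,4,5,6,7}->{2}; U {2,3,4,5}->{5}
So after constraint 2: D(Y) = {2}

Answer: {2}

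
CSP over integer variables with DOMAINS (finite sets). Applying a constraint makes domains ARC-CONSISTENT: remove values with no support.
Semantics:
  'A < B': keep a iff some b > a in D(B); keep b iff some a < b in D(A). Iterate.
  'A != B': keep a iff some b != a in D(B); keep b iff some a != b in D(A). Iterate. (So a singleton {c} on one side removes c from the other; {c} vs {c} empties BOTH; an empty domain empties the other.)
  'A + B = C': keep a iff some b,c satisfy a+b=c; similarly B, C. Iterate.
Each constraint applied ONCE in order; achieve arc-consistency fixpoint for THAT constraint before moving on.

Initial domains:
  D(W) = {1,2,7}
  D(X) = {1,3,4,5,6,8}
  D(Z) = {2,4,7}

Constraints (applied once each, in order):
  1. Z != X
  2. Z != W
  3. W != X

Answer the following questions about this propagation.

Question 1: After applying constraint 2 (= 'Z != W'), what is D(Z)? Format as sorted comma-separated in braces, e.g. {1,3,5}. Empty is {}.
Answer: {2,4,7}

Derivation:
Constraint 1 (Z != X) on D(Z)={2,4,7} D(X)={1,3,4,5,6,8}: no change
Constraint 2 (Z != W) on D(Z)={2,4,7} D(W)={1,2,7}: no change
So after constraint 2: D(Z) = {2,4,7}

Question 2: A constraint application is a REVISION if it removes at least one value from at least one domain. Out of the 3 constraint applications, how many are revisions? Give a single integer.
Answer: 0

Derivation:
Constraint 1 (Z != X) on D(Z)={2,4,7} D(X)={1,3,4,5,6,8}: no change => not a revision
Constraint 2 (Z != W) on D(Z)={2,4,7} D(W)={1,2,7}: no change => not a revision
Constraint 3 (W != X) on D(W)={1,2,7} D(X)={1,3,4,5,6,8}: no change => not a revision
Total revisions = 0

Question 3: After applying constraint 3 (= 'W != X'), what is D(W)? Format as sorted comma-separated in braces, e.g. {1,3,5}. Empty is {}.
Answer: {1,2,7}

Derivation:
Constraint 1 (Z != X) on D(Z)={2,4,7} D(X)={1,3,4,5,6,8}: no change
Constraint 2 (Z != W) on D(Z)={2,4,7} D(W)={1,2,7}: no change
Constraint 3 (W != X) on D(W)={1,2,7} D(X)={1,3,4,5,6,8}: no change
So after constraint 3: D(W) = {1,2,7}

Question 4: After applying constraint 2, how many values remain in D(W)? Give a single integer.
Answer: 3

Derivation:
Constraint 1 (Z != X) on D(Z)={2,4,7} D(X)={1,3,4,5,6,8}: no change
Constraint 2 (Z != W) on D(Z)={2,4,7} D(W)={1,2,7}: no change
So after constraint 2: D(W)={1,2,7}, size = 3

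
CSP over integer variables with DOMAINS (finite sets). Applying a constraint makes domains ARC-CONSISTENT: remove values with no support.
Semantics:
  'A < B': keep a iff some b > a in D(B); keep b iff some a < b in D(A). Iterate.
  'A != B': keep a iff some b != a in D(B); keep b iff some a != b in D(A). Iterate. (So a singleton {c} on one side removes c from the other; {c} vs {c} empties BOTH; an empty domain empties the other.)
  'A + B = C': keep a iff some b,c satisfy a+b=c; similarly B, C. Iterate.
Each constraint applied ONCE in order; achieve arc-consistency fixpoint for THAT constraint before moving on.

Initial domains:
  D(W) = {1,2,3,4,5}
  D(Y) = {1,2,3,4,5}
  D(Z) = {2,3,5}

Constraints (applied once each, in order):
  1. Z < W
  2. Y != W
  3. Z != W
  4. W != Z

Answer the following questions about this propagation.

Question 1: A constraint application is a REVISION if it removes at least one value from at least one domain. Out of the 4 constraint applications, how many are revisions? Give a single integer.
Answer: 1

Derivation:
Constraint 1 (Z < W) on D(Z)={2,3,5} D(W)={1,2,3,4,5}: Z {2,3,5}->{2,3}; W {1,2,3,4,5}->{3,4,5} => REVISION
Constraint 2 (Y != W) on D(Y)={1,2,3,4,5} D(W)={3,4,5}: no change => not a revision
Constraint 3 (Z != W) on D(Z)={2,3} D(W)={3,4,5}: no change => not a revision
Constraint 4 (W != Z) on D(W)={3,4,5} D(Z)={2,3}: no change => not a revision
Total revisions = 1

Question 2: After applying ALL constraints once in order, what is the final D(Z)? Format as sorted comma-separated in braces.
Constraint 1 (Z < W) on D(Z)={2,3,5} D(W)={1,2,3,4,5}: Z {2,3,5}->{2,3}; W {1,2,3,4,5}->{3,4,5}
Constraint 2 (Y != W) on D(Y)={1,2,3,4,5} D(W)={3,4,5}: no change
Constraint 3 (Z != W) on D(Z)={2,3} D(W)={3,4,5}: no change
Constraint 4 (W != Z) on D(W)={3,4,5} D(Z)={2,3}: no change
So after all 4 constraints: D(Z) = {2,3}

Answer: {2,3}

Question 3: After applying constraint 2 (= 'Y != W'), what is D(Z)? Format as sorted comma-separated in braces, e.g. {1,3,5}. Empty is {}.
Constraint 1 (Z < W) on D(Z)={2,3,5} D(W)={1,2,3,4,5}: Z {2,3,5}->{2,3}; W {1,2,3,4,5}->{3,4,5}
Constraint 2 (Y != W) on D(Y)={1,2,3,4,5} D(W)={3,4,5}: no change
So after constraint 2: D(Z) = {2,3}

Answer: {2,3}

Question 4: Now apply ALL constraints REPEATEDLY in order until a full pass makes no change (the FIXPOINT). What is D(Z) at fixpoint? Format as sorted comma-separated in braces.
Answer: {2,3}

Derivation:
pass 0 (initial): D(Z)={2,3,5}
pass 1: W {1,2,3,4,5}->{3,4,5}; Z {2,3,5}->{2,3}
pass 2: no change
Fixpoint after 2 passes: D(Z) = {2,3}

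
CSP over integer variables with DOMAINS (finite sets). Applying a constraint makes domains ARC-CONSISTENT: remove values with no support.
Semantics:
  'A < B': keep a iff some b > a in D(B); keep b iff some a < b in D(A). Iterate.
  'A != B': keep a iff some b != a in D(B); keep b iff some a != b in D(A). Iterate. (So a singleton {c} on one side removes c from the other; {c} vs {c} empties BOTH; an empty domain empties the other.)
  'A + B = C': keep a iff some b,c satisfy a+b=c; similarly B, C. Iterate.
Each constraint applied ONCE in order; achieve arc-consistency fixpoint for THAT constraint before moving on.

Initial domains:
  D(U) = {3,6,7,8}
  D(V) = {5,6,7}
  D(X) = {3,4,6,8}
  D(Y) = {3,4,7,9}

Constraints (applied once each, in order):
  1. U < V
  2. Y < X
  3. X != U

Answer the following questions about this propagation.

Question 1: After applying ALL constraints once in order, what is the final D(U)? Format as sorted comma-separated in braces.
Answer: {3,6}

Derivation:
Constraint 1 (U < V) on D(U)={3,6,7,8} D(V)={5,6,7}: U {3,6,7,8}->{3,6}
Constraint 2 (Y < X) on D(Y)={3,4,7,9} D(X)={3,4,6,8}: Y {3,4,7,9}->{3,4,7}; X {3,4,6,8}->{4,6,8}
Constraint 3 (X != U) on D(X)={4,6,8} D(U)={3,6}: no change
So after all 3 constraints: D(U) = {3,6}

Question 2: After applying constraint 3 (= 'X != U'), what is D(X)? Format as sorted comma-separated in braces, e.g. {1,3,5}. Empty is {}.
Answer: {4,6,8}

Derivation:
Constraint 1 (U < V) on D(U)={3,6,7,8} D(V)={5,6,7}: U {3,6,7,8}->{3,6}
Constraint 2 (Y < X) on D(Y)={3,4,7,9} D(X)={3,4,6,8}: Y {3,4,7,9}->{3,4,7}; X {3,4,6,8}->{4,6,8}
Constraint 3 (X != U) on D(X)={4,6,8} D(U)={3,6}: no change
So after constraint 3: D(X) = {4,6,8}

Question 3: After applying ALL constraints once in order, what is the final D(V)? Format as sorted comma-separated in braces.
Answer: {5,6,7}

Derivation:
Constraint 1 (U < V) on D(U)={3,6,7,8} D(V)={5,6,7}: U {3,6,7,8}->{3,6}
Constraint 2 (Y < X) on D(Y)={3,4,7,9} D(X)={3,4,6,8}: Y {3,4,7,9}->{3,4,7}; X {3,4,6,8}->{4,6,8}
Constraint 3 (X != U) on D(X)={4,6,8} D(U)={3,6}: no change
So after all 3 constraints: D(V) = {5,6,7}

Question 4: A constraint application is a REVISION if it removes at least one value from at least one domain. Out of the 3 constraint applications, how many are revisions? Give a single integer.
Answer: 2

Derivation:
Constraint 1 (U < V) on D(U)={3,6,7,8} D(V)={5,6,7}: U {3,6,7,8}->{3,6} => REVISION
Constraint 2 (Y < X) on D(Y)={3,4,7,9} D(X)={3,4,6,8}: Y {3,4,7,9}->{3,4,7}; X {3,4,6,8}->{4,6,8} => REVISION
Constraint 3 (X != U) on D(X)={4,6,8} D(U)={3,6}: no change => not a revision
Total revisions = 2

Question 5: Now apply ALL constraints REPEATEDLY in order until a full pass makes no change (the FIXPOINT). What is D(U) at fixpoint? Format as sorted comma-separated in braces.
pass 0 (initial): D(U)={3,6,7,8}
pass 1: U {3,6,7,8}->{3,6}; X {3,4,6,8}->{4,6,8}; Y {3,4,7,9}->{3,4,7}
pass 2: no change
Fixpoint after 2 passes: D(U) = {3,6}

Answer: {3,6}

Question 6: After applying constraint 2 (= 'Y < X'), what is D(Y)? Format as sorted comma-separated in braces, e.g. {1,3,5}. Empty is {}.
Answer: {3,4,7}

Derivation:
Constraint 1 (U < V) on D(U)={3,6,7,8} D(V)={5,6,7}: U {3,6,7,8}->{3,6}
Constraint 2 (Y < X) on D(Y)={3,4,7,9} D(X)={3,4,6,8}: Y {3,4,7,9}->{3,4,7}; X {3,4,6,8}->{4,6,8}
So after constraint 2: D(Y) = {3,4,7}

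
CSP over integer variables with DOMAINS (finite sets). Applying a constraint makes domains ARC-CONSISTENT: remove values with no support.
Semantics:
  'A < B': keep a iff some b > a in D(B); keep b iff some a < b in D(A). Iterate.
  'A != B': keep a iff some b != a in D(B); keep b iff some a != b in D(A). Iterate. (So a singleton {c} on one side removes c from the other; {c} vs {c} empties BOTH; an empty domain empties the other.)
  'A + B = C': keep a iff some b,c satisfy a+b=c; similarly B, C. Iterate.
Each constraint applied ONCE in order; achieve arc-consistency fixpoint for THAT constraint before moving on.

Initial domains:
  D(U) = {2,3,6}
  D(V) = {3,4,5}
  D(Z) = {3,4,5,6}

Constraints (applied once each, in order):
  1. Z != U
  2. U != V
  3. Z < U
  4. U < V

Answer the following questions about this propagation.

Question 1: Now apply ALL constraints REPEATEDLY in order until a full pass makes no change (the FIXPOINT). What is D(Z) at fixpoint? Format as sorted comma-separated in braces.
Answer: {}

Derivation:
pass 0 (initial): D(Z)={3,4,5,6}
pass 1: U {2,3,6}->{}; V {3,4,5}->{}; Z {3,4,5,6}->{3,4,5}
pass 2: Z {3,4,5}->{}
pass 3: no change
Fixpoint after 3 passes: D(Z) = {}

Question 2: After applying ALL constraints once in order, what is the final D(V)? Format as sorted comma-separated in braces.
Constraint 1 (Z != U) on D(Z)={3,4,5,6} D(U)={2,3,6}: no change
Constraint 2 (U != V) on D(U)={2,3,6} D(V)={3,4,5}: no change
Constraint 3 (Z < U) on D(Z)={3,4,5,6} D(U)={2,3,6}: Z {3,4,5,6}->{3,4,5}; U {2,3,6}->{6}
Constraint 4 (U < V) on D(U)={6} D(V)={3,4,5}: U {6}->{}; V {3,4,5}->{}
So after all 4 constraints: D(V) = {}

Answer: {}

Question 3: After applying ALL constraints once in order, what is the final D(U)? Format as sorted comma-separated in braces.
Constraint 1 (Z != U) on D(Z)={3,4,5,6} D(U)={2,3,6}: no change
Constraint 2 (U != V) on D(U)={2,3,6} D(V)={3,4,5}: no change
Constraint 3 (Z < U) on D(Z)={3,4,5,6} D(U)={2,3,6}: Z {3,4,5,6}->{3,4,5}; U {2,3,6}->{6}
Constraint 4 (U < V) on D(U)={6} D(V)={3,4,5}: U {6}->{}; V {3,4,5}->{}
So after all 4 constraints: D(U) = {}

Answer: {}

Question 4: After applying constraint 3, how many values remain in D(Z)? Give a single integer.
Constraint 1 (Z != U) on D(Z)={3,4,5,6} D(U)={2,3,6}: no change
Constraint 2 (U != V) on D(U)={2,3,6} D(V)={3,4,5}: no change
Constraint 3 (Z < U) on D(Z)={3,4,5,6} D(U)={2,3,6}: Z {3,4,5,6}->{3,4,5}; U {2,3,6}->{6}
So after constraint 3: D(Z)={3,4,5}, size = 3

Answer: 3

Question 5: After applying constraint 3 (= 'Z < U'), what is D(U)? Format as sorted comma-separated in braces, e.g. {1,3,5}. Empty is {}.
Constraint 1 (Z != U) on D(Z)={3,4,5,6} D(U)={2,3,6}: no change
Constraint 2 (U != V) on D(U)={2,3,6} D(V)={3,4,5}: no change
Constraint 3 (Z < U) on D(Z)={3,4,5,6} D(U)={2,3,6}: Z {3,4,5,6}->{3,4,5}; U {2,3,6}->{6}
So after constraint 3: D(U) = {6}

Answer: {6}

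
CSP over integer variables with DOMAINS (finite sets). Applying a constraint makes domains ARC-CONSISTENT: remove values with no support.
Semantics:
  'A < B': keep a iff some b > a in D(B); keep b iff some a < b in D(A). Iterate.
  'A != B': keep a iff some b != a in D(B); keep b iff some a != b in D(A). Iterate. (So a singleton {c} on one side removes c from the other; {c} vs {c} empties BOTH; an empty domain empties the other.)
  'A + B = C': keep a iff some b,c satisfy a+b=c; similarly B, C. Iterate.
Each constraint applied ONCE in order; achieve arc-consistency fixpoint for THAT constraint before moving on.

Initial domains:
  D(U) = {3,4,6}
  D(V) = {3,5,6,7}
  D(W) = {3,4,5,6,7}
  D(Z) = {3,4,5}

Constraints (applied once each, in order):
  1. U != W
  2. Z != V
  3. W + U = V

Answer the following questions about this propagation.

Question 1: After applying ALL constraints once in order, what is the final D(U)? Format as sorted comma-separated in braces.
Answer: {3,4}

Derivation:
Constraint 1 (U != W) on D(U)={3,4,6} D(W)={3,4,5,6,7}: no change
Constraint 2 (Z != V) on D(Z)={3,4,5} D(V)={3,5,6,7}: no change
Constraint 3 (W + U = V) on D(W)={3,4,5,6,7} D(U)={3,4,6} D(V)={3,5,6,7}: W {3,4,5,6,7}->{3,4}; U {3,4,6}->{3,4}; V {3,5,6,7}->{6,7}
So after all 3 constraints: D(U) = {3,4}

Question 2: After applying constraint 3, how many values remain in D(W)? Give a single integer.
Answer: 2

Derivation:
Constraint 1 (U != W) on D(U)={3,4,6} D(W)={3,4,5,6,7}: no change
Constraint 2 (Z != V) on D(Z)={3,4,5} D(V)={3,5,6,7}: no change
Constraint 3 (W + U = V) on D(W)={3,4,5,6,7} D(U)={3,4,6} D(V)={3,5,6,7}: W {3,4,5,6,7}->{3,4}; U {3,4,6}->{3,4}; V {3,5,6,7}->{6,7}
So after constraint 3: D(W)={3,4}, size = 2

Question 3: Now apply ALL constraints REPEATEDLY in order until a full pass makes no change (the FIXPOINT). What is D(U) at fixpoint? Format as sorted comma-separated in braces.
Answer: {3,4}

Derivation:
pass 0 (initial): D(U)={3,4,6}
pass 1: U {3,4,6}->{3,4}; V {3,5,6,7}->{6,7}; W {3,4,5,6,7}->{3,4}
pass 2: no change
Fixpoint after 2 passes: D(U) = {3,4}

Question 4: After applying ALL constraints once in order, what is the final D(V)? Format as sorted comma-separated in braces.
Constraint 1 (U != W) on D(U)={3,4,6} D(W)={3,4,5,6,7}: no change
Constraint 2 (Z != V) on D(Z)={3,4,5} D(V)={3,5,6,7}: no change
Constraint 3 (W + U = V) on D(W)={3,4,5,6,7} D(U)={3,4,6} D(V)={3,5,6,7}: W {3,4,5,6,7}->{3,4}; U {3,4,6}->{3,4}; V {3,5,6,7}->{6,7}
So after all 3 constraints: D(V) = {6,7}

Answer: {6,7}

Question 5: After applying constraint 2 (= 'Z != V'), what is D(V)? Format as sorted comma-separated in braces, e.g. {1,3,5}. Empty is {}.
Answer: {3,5,6,7}

Derivation:
Constraint 1 (U != W) on D(U)={3,4,6} D(W)={3,4,5,6,7}: no change
Constraint 2 (Z != V) on D(Z)={3,4,5} D(V)={3,5,6,7}: no change
So after constraint 2: D(V) = {3,5,6,7}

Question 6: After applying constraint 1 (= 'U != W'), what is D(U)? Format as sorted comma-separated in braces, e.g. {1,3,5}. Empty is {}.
Constraint 1 (U != W) on D(U)={3,4,6} D(W)={3,4,5,6,7}: no change
So after constraint 1: D(U) = {3,4,6}

Answer: {3,4,6}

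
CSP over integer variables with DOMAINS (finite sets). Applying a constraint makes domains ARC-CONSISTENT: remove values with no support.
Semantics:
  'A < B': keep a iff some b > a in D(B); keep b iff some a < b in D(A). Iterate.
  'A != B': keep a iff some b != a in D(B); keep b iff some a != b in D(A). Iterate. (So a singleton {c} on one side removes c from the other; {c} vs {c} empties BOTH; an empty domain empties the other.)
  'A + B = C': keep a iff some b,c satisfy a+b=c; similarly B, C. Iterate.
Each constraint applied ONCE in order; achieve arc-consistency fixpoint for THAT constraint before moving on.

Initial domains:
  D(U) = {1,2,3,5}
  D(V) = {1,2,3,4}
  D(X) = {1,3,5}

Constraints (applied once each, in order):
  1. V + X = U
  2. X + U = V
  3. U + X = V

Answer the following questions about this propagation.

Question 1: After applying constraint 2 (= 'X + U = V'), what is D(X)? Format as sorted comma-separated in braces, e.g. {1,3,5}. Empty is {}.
Answer: {1}

Derivation:
Constraint 1 (V + X = U) on D(V)={1,2,3,4} D(X)={1,3,5} D(U)={1,2,3,5}: V {1,2,3,4}->{1,2,4}; X {1,3,5}->{1,3}; U {1,2,3,5}->{2,3,5}
Constraint 2 (X + U = V) on D(X)={1,3} D(U)={2,3,5} D(V)={1,2,4}: X {1,3}->{1}; U {2,3,5}->{3}; V {1,2,4}->{4}
So after constraint 2: D(X) = {1}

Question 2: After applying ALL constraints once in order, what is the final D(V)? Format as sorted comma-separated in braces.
Constraint 1 (V + X = U) on D(V)={1,2,3,4} D(X)={1,3,5} D(U)={1,2,3,5}: V {1,2,3,4}->{1,2,4}; X {1,3,5}->{1,3}; U {1,2,3,5}->{2,3,5}
Constraint 2 (X + U = V) on D(X)={1,3} D(U)={2,3,5} D(V)={1,2,4}: X {1,3}->{1}; U {2,3,5}->{3}; V {1,2,4}->{4}
Constraint 3 (U + X = V) on D(U)={3} D(X)={1} D(V)={4}: no change
So after all 3 constraints: D(V) = {4}

Answer: {4}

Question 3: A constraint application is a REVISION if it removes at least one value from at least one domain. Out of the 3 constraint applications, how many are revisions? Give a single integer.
Constraint 1 (V + X = U) on D(V)={1,2,3,4} D(X)={1,3,5} D(U)={1,2,3,5}: V {1,2,3,4}->{1,2,4}; X {1,3,5}->{1,3}; U {1,2,3,5}->{2,3,5} => REVISION
Constraint 2 (X + U = V) on D(X)={1,3} D(U)={2,3,5} D(V)={1,2,4}: X {1,3}->{1}; U {2,3,5}->{3}; V {1,2,4}->{4} => REVISION
Constraint 3 (U + X = V) on D(U)={3} D(X)={1} D(V)={4}: no change => not a revision
Total revisions = 2

Answer: 2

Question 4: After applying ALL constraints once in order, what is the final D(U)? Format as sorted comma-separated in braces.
Answer: {3}

Derivation:
Constraint 1 (V + X = U) on D(V)={1,2,3,4} D(X)={1,3,5} D(U)={1,2,3,5}: V {1,2,3,4}->{1,2,4}; X {1,3,5}->{1,3}; U {1,2,3,5}->{2,3,5}
Constraint 2 (X + U = V) on D(X)={1,3} D(U)={2,3,5} D(V)={1,2,4}: X {1,3}->{1}; U {2,3,5}->{3}; V {1,2,4}->{4}
Constraint 3 (U + X = V) on D(U)={3} D(X)={1} D(V)={4}: no change
So after all 3 constraints: D(U) = {3}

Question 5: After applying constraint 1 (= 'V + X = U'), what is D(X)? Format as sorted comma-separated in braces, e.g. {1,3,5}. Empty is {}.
Constraint 1 (V + X = U) on D(V)={1,2,3,4} D(X)={1,3,5} D(U)={1,2,3,5}: V {1,2,3,4}->{1,2,4}; X {1,3,5}->{1,3}; U {1,2,3,5}->{2,3,5}
So after constraint 1: D(X) = {1,3}

Answer: {1,3}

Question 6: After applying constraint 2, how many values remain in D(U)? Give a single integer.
Constraint 1 (V + X = U) on D(V)={1,2,3,4} D(X)={1,3,5} D(U)={1,2,3,5}: V {1,2,3,4}->{1,2,4}; X {1,3,5}->{1,3}; U {1,2,3,5}->{2,3,5}
Constraint 2 (X + U = V) on D(X)={1,3} D(U)={2,3,5} D(V)={1,2,4}: X {1,3}->{1}; U {2,3,5}->{3}; V {1,2,4}->{4}
So after constraint 2: D(U)={3}, size = 1

Answer: 1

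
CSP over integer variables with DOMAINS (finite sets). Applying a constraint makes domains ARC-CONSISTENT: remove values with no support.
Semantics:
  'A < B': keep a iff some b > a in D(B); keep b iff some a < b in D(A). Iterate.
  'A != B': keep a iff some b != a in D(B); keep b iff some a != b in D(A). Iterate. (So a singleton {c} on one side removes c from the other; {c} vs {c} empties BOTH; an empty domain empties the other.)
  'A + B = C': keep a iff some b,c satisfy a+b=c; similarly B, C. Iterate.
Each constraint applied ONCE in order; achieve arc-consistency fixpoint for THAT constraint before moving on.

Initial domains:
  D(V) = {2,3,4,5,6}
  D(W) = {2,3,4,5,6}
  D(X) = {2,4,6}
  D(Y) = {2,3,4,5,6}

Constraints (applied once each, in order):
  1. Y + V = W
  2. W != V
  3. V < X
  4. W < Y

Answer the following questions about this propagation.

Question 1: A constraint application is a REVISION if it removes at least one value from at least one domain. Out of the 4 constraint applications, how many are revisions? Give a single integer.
Constraint 1 (Y + V = W) on D(Y)={2,3,4,5,6} D(V)={2,3,4,5,6} D(W)={2,3,4,5,6}: Y {2,3,4,5,6}->{2,3,4}; V {2,3,4,5,6}->{2,3,4}; W {2,3,4,5,6}->{4,5,6} => REVISION
Constraint 2 (W != V) on D(W)={4,5,6} D(V)={2,3,4}: no change => not a revision
Constraint 3 (V < X) on D(V)={2,3,4} D(X)={2,4,6}: X {2,4,6}->{4,6} => REVISION
Constraint 4 (W < Y) on D(W)={4,5,6} D(Y)={2,3,4}: W {4,5,6}->{}; Y {2,3,4}->{} => REVISION
Total revisions = 3

Answer: 3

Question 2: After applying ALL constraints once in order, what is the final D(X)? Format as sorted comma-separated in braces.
Constraint 1 (Y + V = W) on D(Y)={2,3,4,5,6} D(V)={2,3,4,5,6} D(W)={2,3,4,5,6}: Y {2,3,4,5,6}->{2,3,4}; V {2,3,4,5,6}->{2,3,4}; W {2,3,4,5,6}->{4,5,6}
Constraint 2 (W != V) on D(W)={4,5,6} D(V)={2,3,4}: no change
Constraint 3 (V < X) on D(V)={2,3,4} D(X)={2,4,6}: X {2,4,6}->{4,6}
Constraint 4 (W < Y) on D(W)={4,5,6} D(Y)={2,3,4}: W {4,5,6}->{}; Y {2,3,4}->{}
So after all 4 constraints: D(X) = {4,6}

Answer: {4,6}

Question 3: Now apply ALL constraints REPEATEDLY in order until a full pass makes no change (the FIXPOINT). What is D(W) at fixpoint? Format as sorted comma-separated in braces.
Answer: {}

Derivation:
pass 0 (initial): D(W)={2,3,4,5,6}
pass 1: V {2,3,4,5,6}->{2,3,4}; W {2,3,4,5,6}->{}; X {2,4,6}->{4,6}; Y {2,3,4,5,6}->{}
pass 2: V {2,3,4}->{}; X {4,6}->{}
pass 3: no change
Fixpoint after 3 passes: D(W) = {}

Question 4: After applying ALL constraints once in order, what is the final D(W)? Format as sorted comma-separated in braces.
Constraint 1 (Y + V = W) on D(Y)={2,3,4,5,6} D(V)={2,3,4,5,6} D(W)={2,3,4,5,6}: Y {2,3,4,5,6}->{2,3,4}; V {2,3,4,5,6}->{2,3,4}; W {2,3,4,5,6}->{4,5,6}
Constraint 2 (W != V) on D(W)={4,5,6} D(V)={2,3,4}: no change
Constraint 3 (V < X) on D(V)={2,3,4} D(X)={2,4,6}: X {2,4,6}->{4,6}
Constraint 4 (W < Y) on D(W)={4,5,6} D(Y)={2,3,4}: W {4,5,6}->{}; Y {2,3,4}->{}
So after all 4 constraints: D(W) = {}

Answer: {}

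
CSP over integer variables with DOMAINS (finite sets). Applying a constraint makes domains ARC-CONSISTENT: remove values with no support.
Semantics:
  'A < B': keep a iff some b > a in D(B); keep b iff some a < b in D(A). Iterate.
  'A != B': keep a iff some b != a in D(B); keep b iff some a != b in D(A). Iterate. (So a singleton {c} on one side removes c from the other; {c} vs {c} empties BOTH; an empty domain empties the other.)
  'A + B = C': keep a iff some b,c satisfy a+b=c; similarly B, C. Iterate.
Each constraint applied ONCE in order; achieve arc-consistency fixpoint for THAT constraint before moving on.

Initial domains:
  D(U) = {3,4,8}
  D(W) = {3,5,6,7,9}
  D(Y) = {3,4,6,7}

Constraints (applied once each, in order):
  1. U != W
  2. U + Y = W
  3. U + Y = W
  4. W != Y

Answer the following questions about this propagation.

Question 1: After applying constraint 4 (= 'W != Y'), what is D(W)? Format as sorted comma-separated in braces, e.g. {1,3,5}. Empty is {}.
Constraint 1 (U != W) on D(U)={3,4,8} D(W)={3,5,6,7,9}: no change
Constraint 2 (U + Y = W) on D(U)={3,4,8} D(Y)={3,4,6,7} D(W)={3,5,6,7,9}: U {3,4,8}->{3,4}; Y {3,4,6,7}->{3,4,6}; W {3,5,6,7,9}->{6,7,9}
Constraint 3 (U + Y = W) on D(U)={3,4} D(Y)={3,4,6} D(W)={6,7,9}: no change
Constraint 4 (W != Y) on D(W)={6,7,9} D(Y)={3,4,6}: no change
So after constraint 4: D(W) = {6,7,9}

Answer: {6,7,9}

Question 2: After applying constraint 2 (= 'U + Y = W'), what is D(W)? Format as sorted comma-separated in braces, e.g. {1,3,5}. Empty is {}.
Constraint 1 (U != W) on D(U)={3,4,8} D(W)={3,5,6,7,9}: no change
Constraint 2 (U + Y = W) on D(U)={3,4,8} D(Y)={3,4,6,7} D(W)={3,5,6,7,9}: U {3,4,8}->{3,4}; Y {3,4,6,7}->{3,4,6}; W {3,5,6,7,9}->{6,7,9}
So after constraint 2: D(W) = {6,7,9}

Answer: {6,7,9}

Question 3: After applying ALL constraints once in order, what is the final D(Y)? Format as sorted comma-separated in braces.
Answer: {3,4,6}

Derivation:
Constraint 1 (U != W) on D(U)={3,4,8} D(W)={3,5,6,7,9}: no change
Constraint 2 (U + Y = W) on D(U)={3,4,8} D(Y)={3,4,6,7} D(W)={3,5,6,7,9}: U {3,4,8}->{3,4}; Y {3,4,6,7}->{3,4,6}; W {3,5,6,7,9}->{6,7,9}
Constraint 3 (U + Y = W) on D(U)={3,4} D(Y)={3,4,6} D(W)={6,7,9}: no change
Constraint 4 (W != Y) on D(W)={6,7,9} D(Y)={3,4,6}: no change
So after all 4 constraints: D(Y) = {3,4,6}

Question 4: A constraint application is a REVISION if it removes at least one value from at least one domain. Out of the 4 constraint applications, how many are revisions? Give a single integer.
Answer: 1

Derivation:
Constraint 1 (U != W) on D(U)={3,4,8} D(W)={3,5,6,7,9}: no change => not a revision
Constraint 2 (U + Y = W) on D(U)={3,4,8} D(Y)={3,4,6,7} D(W)={3,5,6,7,9}: U {3,4,8}->{3,4}; Y {3,4,6,7}->{3,4,6}; W {3,5,6,7,9}->{6,7,9} => REVISION
Constraint 3 (U + Y = W) on D(U)={3,4} D(Y)={3,4,6} D(W)={6,7,9}: no change => not a revision
Constraint 4 (W != Y) on D(W)={6,7,9} D(Y)={3,4,6}: no change => not a revision
Total revisions = 1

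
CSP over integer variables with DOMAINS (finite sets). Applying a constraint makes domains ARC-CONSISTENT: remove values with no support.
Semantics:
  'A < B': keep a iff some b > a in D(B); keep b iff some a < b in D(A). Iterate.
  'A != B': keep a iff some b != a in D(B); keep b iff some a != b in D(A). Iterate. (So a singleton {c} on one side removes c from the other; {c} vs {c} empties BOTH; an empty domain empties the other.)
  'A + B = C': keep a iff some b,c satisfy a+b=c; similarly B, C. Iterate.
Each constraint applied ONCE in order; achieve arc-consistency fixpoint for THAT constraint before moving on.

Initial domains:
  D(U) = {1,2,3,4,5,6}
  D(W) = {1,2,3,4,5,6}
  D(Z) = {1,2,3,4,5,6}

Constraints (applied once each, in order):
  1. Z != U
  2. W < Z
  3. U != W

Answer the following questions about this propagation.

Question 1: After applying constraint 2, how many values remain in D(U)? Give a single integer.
Constraint 1 (Z != U) on D(Z)={1,2,3,4,5,6} D(U)={1,2,3,4,5,6}: no change
Constraint 2 (W < Z) on D(W)={1,2,3,4,5,6} D(Z)={1,2,3,4,5,6}: W {1,2,3,4,5,6}->{1,2,3,4,5}; Z {1,2,3,4,5,6}->{2,3,4,5,6}
So after constraint 2: D(U)={1,2,3,4,5,6}, size = 6

Answer: 6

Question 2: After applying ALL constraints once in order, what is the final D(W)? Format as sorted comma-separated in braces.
Constraint 1 (Z != U) on D(Z)={1,2,3,4,5,6} D(U)={1,2,3,4,5,6}: no change
Constraint 2 (W < Z) on D(W)={1,2,3,4,5,6} D(Z)={1,2,3,4,5,6}: W {1,2,3,4,5,6}->{1,2,3,4,5}; Z {1,2,3,4,5,6}->{2,3,4,5,6}
Constraint 3 (U != W) on D(U)={1,2,3,4,5,6} D(W)={1,2,3,4,5}: no change
So after all 3 constraints: D(W) = {1,2,3,4,5}

Answer: {1,2,3,4,5}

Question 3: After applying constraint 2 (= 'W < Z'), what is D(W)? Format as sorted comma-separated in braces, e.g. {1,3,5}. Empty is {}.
Answer: {1,2,3,4,5}

Derivation:
Constraint 1 (Z != U) on D(Z)={1,2,3,4,5,6} D(U)={1,2,3,4,5,6}: no change
Constraint 2 (W < Z) on D(W)={1,2,3,4,5,6} D(Z)={1,2,3,4,5,6}: W {1,2,3,4,5,6}->{1,2,3,4,5}; Z {1,2,3,4,5,6}->{2,3,4,5,6}
So after constraint 2: D(W) = {1,2,3,4,5}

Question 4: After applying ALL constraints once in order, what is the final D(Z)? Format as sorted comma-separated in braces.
Answer: {2,3,4,5,6}

Derivation:
Constraint 1 (Z != U) on D(Z)={1,2,3,4,5,6} D(U)={1,2,3,4,5,6}: no change
Constraint 2 (W < Z) on D(W)={1,2,3,4,5,6} D(Z)={1,2,3,4,5,6}: W {1,2,3,4,5,6}->{1,2,3,4,5}; Z {1,2,3,4,5,6}->{2,3,4,5,6}
Constraint 3 (U != W) on D(U)={1,2,3,4,5,6} D(W)={1,2,3,4,5}: no change
So after all 3 constraints: D(Z) = {2,3,4,5,6}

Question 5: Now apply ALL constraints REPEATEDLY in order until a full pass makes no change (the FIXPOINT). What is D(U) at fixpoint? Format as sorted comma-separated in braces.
pass 0 (initial): D(U)={1,2,3,4,5,6}
pass 1: W {1,2,3,4,5,6}->{1,2,3,4,5}; Z {1,2,3,4,5,6}->{2,3,4,5,6}
pass 2: no change
Fixpoint after 2 passes: D(U) = {1,2,3,4,5,6}

Answer: {1,2,3,4,5,6}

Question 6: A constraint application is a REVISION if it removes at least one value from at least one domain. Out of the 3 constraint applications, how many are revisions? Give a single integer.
Answer: 1

Derivation:
Constraint 1 (Z != U) on D(Z)={1,2,3,4,5,6} D(U)={1,2,3,4,5,6}: no change => not a revision
Constraint 2 (W < Z) on D(W)={1,2,3,4,5,6} D(Z)={1,2,3,4,5,6}: W {1,2,3,4,5,6}->{1,2,3,4,5}; Z {1,2,3,4,5,6}->{2,3,4,5,6} => REVISION
Constraint 3 (U != W) on D(U)={1,2,3,4,5,6} D(W)={1,2,3,4,5}: no change => not a revision
Total revisions = 1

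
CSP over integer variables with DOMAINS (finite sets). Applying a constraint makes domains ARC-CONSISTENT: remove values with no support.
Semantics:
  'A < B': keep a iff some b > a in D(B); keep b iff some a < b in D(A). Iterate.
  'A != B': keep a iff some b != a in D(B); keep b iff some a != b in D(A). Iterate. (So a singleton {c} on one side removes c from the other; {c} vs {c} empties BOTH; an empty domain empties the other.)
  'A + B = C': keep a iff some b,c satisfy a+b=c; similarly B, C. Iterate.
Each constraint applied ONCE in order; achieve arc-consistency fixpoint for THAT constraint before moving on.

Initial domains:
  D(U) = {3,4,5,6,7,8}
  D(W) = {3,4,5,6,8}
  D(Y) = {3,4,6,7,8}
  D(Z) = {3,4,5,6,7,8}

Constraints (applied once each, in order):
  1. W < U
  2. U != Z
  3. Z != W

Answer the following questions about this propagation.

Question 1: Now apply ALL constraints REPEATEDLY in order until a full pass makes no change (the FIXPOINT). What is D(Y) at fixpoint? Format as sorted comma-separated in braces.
pass 0 (initial): D(Y)={3,4,6,7,8}
pass 1: U {3,4,5,6,7,8}->{4,5,6,7,8}; W {3,4,5,6,8}->{3,4,5,6}
pass 2: no change
Fixpoint after 2 passes: D(Y) = {3,4,6,7,8}

Answer: {3,4,6,7,8}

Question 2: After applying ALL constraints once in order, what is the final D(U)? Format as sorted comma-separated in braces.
Constraint 1 (W < U) on D(W)={3,4,5,6,8} D(U)={3,4,5,6,7,8}: W {3,4,5,6,8}->{3,4,5,6}; U {3,4,5,6,7,8}->{4,5,6,7,8}
Constraint 2 (U != Z) on D(U)={4,5,6,7,8} D(Z)={3,4,5,6,7,8}: no change
Constraint 3 (Z != W) on D(Z)={3,4,5,6,7,8} D(W)={3,4,5,6}: no change
So after all 3 constraints: D(U) = {4,5,6,7,8}

Answer: {4,5,6,7,8}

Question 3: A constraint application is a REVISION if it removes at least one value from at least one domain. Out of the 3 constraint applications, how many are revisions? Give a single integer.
Constraint 1 (W < U) on D(W)={3,4,5,6,8} D(U)={3,4,5,6,7,8}: W {3,4,5,6,8}->{3,4,5,6}; U {3,4,5,6,7,8}->{4,5,6,7,8} => REVISION
Constraint 2 (U != Z) on D(U)={4,5,6,7,8} D(Z)={3,4,5,6,7,8}: no change => not a revision
Constraint 3 (Z != W) on D(Z)={3,4,5,6,7,8} D(W)={3,4,5,6}: no change => not a revision
Total revisions = 1

Answer: 1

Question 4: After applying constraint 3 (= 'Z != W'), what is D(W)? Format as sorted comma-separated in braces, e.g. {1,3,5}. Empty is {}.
Constraint 1 (W < U) on D(W)={3,4,5,6,8} D(U)={3,4,5,6,7,8}: W {3,4,5,6,8}->{3,4,5,6}; U {3,4,5,6,7,8}->{4,5,6,7,8}
Constraint 2 (U != Z) on D(U)={4,5,6,7,8} D(Z)={3,4,5,6,7,8}: no change
Constraint 3 (Z != W) on D(Z)={3,4,5,6,7,8} D(W)={3,4,5,6}: no change
So after constraint 3: D(W) = {3,4,5,6}

Answer: {3,4,5,6}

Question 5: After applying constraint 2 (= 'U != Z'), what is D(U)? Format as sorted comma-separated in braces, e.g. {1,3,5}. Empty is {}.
Constraint 1 (W < U) on D(W)={3,4,5,6,8} D(U)={3,4,5,6,7,8}: W {3,4,5,6,8}->{3,4,5,6}; U {3,4,5,6,7,8}->{4,5,6,7,8}
Constraint 2 (U != Z) on D(U)={4,5,6,7,8} D(Z)={3,4,5,6,7,8}: no change
So after constraint 2: D(U) = {4,5,6,7,8}

Answer: {4,5,6,7,8}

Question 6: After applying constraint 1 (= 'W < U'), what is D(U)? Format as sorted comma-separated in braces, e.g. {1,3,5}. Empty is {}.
Answer: {4,5,6,7,8}

Derivation:
Constraint 1 (W < U) on D(W)={3,4,5,6,8} D(U)={3,4,5,6,7,8}: W {3,4,5,6,8}->{3,4,5,6}; U {3,4,5,6,7,8}->{4,5,6,7,8}
So after constraint 1: D(U) = {4,5,6,7,8}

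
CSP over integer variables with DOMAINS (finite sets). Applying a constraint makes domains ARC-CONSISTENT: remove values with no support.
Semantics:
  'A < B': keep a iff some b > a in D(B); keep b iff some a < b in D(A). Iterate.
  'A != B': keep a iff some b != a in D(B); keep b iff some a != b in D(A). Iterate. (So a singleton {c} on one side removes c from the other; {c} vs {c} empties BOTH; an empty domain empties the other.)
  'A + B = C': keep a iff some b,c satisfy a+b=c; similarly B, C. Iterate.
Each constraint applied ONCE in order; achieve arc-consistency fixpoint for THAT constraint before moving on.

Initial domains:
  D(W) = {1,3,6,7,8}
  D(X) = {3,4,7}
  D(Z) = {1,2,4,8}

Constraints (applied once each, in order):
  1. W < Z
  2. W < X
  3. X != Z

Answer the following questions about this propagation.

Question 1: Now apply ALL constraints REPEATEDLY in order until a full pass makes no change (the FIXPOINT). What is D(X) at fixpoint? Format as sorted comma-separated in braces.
pass 0 (initial): D(X)={3,4,7}
pass 1: W {1,3,6,7,8}->{1,3,6}; Z {1,2,4,8}->{2,4,8}
pass 2: no change
Fixpoint after 2 passes: D(X) = {3,4,7}

Answer: {3,4,7}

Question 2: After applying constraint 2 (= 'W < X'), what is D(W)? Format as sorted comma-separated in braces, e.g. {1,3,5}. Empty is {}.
Answer: {1,3,6}

Derivation:
Constraint 1 (W < Z) on D(W)={1,3,6,7,8} D(Z)={1,2,4,8}: W {1,3,6,7,8}->{1,3,6,7}; Z {1,2,4,8}->{2,4,8}
Constraint 2 (W < X) on D(W)={1,3,6,7} D(X)={3,4,7}: W {1,3,6,7}->{1,3,6}
So after constraint 2: D(W) = {1,3,6}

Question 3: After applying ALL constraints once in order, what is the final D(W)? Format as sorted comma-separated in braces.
Answer: {1,3,6}

Derivation:
Constraint 1 (W < Z) on D(W)={1,3,6,7,8} D(Z)={1,2,4,8}: W {1,3,6,7,8}->{1,3,6,7}; Z {1,2,4,8}->{2,4,8}
Constraint 2 (W < X) on D(W)={1,3,6,7} D(X)={3,4,7}: W {1,3,6,7}->{1,3,6}
Constraint 3 (X != Z) on D(X)={3,4,7} D(Z)={2,4,8}: no change
So after all 3 constraints: D(W) = {1,3,6}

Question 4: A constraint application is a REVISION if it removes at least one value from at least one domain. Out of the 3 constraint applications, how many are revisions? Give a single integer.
Answer: 2

Derivation:
Constraint 1 (W < Z) on D(W)={1,3,6,7,8} D(Z)={1,2,4,8}: W {1,3,6,7,8}->{1,3,6,7}; Z {1,2,4,8}->{2,4,8} => REVISION
Constraint 2 (W < X) on D(W)={1,3,6,7} D(X)={3,4,7}: W {1,3,6,7}->{1,3,6} => REVISION
Constraint 3 (X != Z) on D(X)={3,4,7} D(Z)={2,4,8}: no change => not a revision
Total revisions = 2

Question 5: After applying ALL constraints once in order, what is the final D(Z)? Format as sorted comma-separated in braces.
Constraint 1 (W < Z) on D(W)={1,3,6,7,8} D(Z)={1,2,4,8}: W {1,3,6,7,8}->{1,3,6,7}; Z {1,2,4,8}->{2,4,8}
Constraint 2 (W < X) on D(W)={1,3,6,7} D(X)={3,4,7}: W {1,3,6,7}->{1,3,6}
Constraint 3 (X != Z) on D(X)={3,4,7} D(Z)={2,4,8}: no change
So after all 3 constraints: D(Z) = {2,4,8}

Answer: {2,4,8}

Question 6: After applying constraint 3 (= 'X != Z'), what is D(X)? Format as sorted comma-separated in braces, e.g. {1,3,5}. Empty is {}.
Constraint 1 (W < Z) on D(W)={1,3,6,7,8} D(Z)={1,2,4,8}: W {1,3,6,7,8}->{1,3,6,7}; Z {1,2,4,8}->{2,4,8}
Constraint 2 (W < X) on D(W)={1,3,6,7} D(X)={3,4,7}: W {1,3,6,7}->{1,3,6}
Constraint 3 (X != Z) on D(X)={3,4,7} D(Z)={2,4,8}: no change
So after constraint 3: D(X) = {3,4,7}

Answer: {3,4,7}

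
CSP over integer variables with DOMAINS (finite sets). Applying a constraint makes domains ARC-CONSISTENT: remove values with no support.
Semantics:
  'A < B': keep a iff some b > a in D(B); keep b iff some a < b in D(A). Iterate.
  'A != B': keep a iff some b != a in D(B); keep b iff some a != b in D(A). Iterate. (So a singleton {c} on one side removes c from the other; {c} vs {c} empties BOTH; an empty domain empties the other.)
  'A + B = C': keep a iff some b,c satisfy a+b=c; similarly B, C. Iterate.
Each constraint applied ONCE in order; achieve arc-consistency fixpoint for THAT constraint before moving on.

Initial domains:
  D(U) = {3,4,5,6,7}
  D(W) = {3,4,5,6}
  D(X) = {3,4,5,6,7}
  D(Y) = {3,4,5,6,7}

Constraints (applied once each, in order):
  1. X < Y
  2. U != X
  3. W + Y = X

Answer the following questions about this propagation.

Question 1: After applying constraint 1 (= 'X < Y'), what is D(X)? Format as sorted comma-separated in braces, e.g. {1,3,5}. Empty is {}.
Constraint 1 (X < Y) on D(X)={3,4,5,6,7} D(Y)={3,4,5,6,7}: X {3,4,5,6,7}->{3,4,5,6}; Y {3,4,5,6,7}->{4,5,6,7}
So after constraint 1: D(X) = {3,4,5,6}

Answer: {3,4,5,6}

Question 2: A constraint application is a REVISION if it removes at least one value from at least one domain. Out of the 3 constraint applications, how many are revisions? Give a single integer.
Answer: 2

Derivation:
Constraint 1 (X < Y) on D(X)={3,4,5,6,7} D(Y)={3,4,5,6,7}: X {3,4,5,6,7}->{3,4,5,6}; Y {3,4,5,6,7}->{4,5,6,7} => REVISION
Constraint 2 (U != X) on D(U)={3,4,5,6,7} D(X)={3,4,5,6}: no change => not a revision
Constraint 3 (W + Y = X) on D(W)={3,4,5,6} D(Y)={4,5,6,7} D(X)={3,4,5,6}: W {3,4,5,6}->{}; Y {4,5,6,7}->{}; X {3,4,5,6}->{} => REVISION
Total revisions = 2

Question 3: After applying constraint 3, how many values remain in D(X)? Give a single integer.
Answer: 0

Derivation:
Constraint 1 (X < Y) on D(X)={3,4,5,6,7} D(Y)={3,4,5,6,7}: X {3,4,5,6,7}->{3,4,5,6}; Y {3,4,5,6,7}->{4,5,6,7}
Constraint 2 (U != X) on D(U)={3,4,5,6,7} D(X)={3,4,5,6}: no change
Constraint 3 (W + Y = X) on D(W)={3,4,5,6} D(Y)={4,5,6,7} D(X)={3,4,5,6}: W {3,4,5,6}->{}; Y {4,5,6,7}->{}; X {3,4,5,6}->{}
So after constraint 3: D(X)={}, size = 0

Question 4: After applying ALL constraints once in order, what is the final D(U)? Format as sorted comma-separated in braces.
Constraint 1 (X < Y) on D(X)={3,4,5,6,7} D(Y)={3,4,5,6,7}: X {3,4,5,6,7}->{3,4,5,6}; Y {3,4,5,6,7}->{4,5,6,7}
Constraint 2 (U != X) on D(U)={3,4,5,6,7} D(X)={3,4,5,6}: no change
Constraint 3 (W + Y = X) on D(W)={3,4,5,6} D(Y)={4,5,6,7} D(X)={3,4,5,6}: W {3,4,5,6}->{}; Y {4,5,6,7}->{}; X {3,4,5,6}->{}
So after all 3 constraints: D(U) = {3,4,5,6,7}

Answer: {3,4,5,6,7}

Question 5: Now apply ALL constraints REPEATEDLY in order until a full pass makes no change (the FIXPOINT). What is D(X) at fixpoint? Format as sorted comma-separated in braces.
pass 0 (initial): D(X)={3,4,5,6,7}
pass 1: W {3,4,5,6}->{}; X {3,4,5,6,7}->{}; Y {3,4,5,6,7}->{}
pass 2: U {3,4,5,6,7}->{}
pass 3: no change
Fixpoint after 3 passes: D(X) = {}

Answer: {}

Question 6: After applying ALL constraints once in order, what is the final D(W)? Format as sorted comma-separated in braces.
Answer: {}

Derivation:
Constraint 1 (X < Y) on D(X)={3,4,5,6,7} D(Y)={3,4,5,6,7}: X {3,4,5,6,7}->{3,4,5,6}; Y {3,4,5,6,7}->{4,5,6,7}
Constraint 2 (U != X) on D(U)={3,4,5,6,7} D(X)={3,4,5,6}: no change
Constraint 3 (W + Y = X) on D(W)={3,4,5,6} D(Y)={4,5,6,7} D(X)={3,4,5,6}: W {3,4,5,6}->{}; Y {4,5,6,7}->{}; X {3,4,5,6}->{}
So after all 3 constraints: D(W) = {}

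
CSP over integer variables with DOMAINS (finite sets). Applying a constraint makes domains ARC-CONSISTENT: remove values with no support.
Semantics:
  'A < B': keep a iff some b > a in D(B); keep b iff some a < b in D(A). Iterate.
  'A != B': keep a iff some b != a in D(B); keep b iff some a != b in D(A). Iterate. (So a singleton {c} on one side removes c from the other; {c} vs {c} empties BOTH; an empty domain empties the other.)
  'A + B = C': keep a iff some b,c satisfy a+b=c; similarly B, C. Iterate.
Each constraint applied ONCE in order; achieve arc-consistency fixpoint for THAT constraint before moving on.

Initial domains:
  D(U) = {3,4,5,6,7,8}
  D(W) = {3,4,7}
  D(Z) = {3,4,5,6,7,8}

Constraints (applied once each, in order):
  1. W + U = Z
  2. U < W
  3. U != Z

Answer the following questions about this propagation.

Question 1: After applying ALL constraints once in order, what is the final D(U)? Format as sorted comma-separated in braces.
Constraint 1 (W + U = Z) on D(W)={3,4,7} D(U)={3,4,5,6,7,8} D(Z)={3,4,5,6,7,8}: W {3,4,7}->{3,4}; U {3,4,5,6,7,8}->{3,4,5}; Z {3,4,5,6,7,8}->{6,7,8}
Constraint 2 (U < W) on D(U)={3,4,5} D(W)={3,4}: U {3,4,5}->{3}; W {3,4}->{4}
Constraint 3 (U != Z) on D(U)={3} D(Z)={6,7,8}: no change
So after all 3 constraints: D(U) = {3}

Answer: {3}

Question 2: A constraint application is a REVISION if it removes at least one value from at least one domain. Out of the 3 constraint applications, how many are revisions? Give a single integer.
Answer: 2

Derivation:
Constraint 1 (W + U = Z) on D(W)={3,4,7} D(U)={3,4,5,6,7,8} D(Z)={3,4,5,6,7,8}: W {3,4,7}->{3,4}; U {3,4,5,6,7,8}->{3,4,5}; Z {3,4,5,6,7,8}->{6,7,8} => REVISION
Constraint 2 (U < W) on D(U)={3,4,5} D(W)={3,4}: U {3,4,5}->{3}; W {3,4}->{4} => REVISION
Constraint 3 (U != Z) on D(U)={3} D(Z)={6,7,8}: no change => not a revision
Total revisions = 2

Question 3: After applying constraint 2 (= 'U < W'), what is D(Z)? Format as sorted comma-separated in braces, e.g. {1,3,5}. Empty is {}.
Constraint 1 (W + U = Z) on D(W)={3,4,7} D(U)={3,4,5,6,7,8} D(Z)={3,4,5,6,7,8}: W {3,4,7}->{3,4}; U {3,4,5,6,7,8}->{3,4,5}; Z {3,4,5,6,7,8}->{6,7,8}
Constraint 2 (U < W) on D(U)={3,4,5} D(W)={3,4}: U {3,4,5}->{3}; W {3,4}->{4}
So after constraint 2: D(Z) = {6,7,8}

Answer: {6,7,8}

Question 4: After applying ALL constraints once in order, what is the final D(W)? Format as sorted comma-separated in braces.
Answer: {4}

Derivation:
Constraint 1 (W + U = Z) on D(W)={3,4,7} D(U)={3,4,5,6,7,8} D(Z)={3,4,5,6,7,8}: W {3,4,7}->{3,4}; U {3,4,5,6,7,8}->{3,4,5}; Z {3,4,5,6,7,8}->{6,7,8}
Constraint 2 (U < W) on D(U)={3,4,5} D(W)={3,4}: U {3,4,5}->{3}; W {3,4}->{4}
Constraint 3 (U != Z) on D(U)={3} D(Z)={6,7,8}: no change
So after all 3 constraints: D(W) = {4}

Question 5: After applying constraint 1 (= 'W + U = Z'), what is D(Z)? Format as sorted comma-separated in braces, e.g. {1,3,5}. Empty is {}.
Answer: {6,7,8}

Derivation:
Constraint 1 (W + U = Z) on D(W)={3,4,7} D(U)={3,4,5,6,7,8} D(Z)={3,4,5,6,7,8}: W {3,4,7}->{3,4}; U {3,4,5,6,7,8}->{3,4,5}; Z {3,4,5,6,7,8}->{6,7,8}
So after constraint 1: D(Z) = {6,7,8}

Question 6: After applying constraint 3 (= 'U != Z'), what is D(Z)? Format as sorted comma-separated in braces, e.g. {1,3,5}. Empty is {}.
Answer: {6,7,8}

Derivation:
Constraint 1 (W + U = Z) on D(W)={3,4,7} D(U)={3,4,5,6,7,8} D(Z)={3,4,5,6,7,8}: W {3,4,7}->{3,4}; U {3,4,5,6,7,8}->{3,4,5}; Z {3,4,5,6,7,8}->{6,7,8}
Constraint 2 (U < W) on D(U)={3,4,5} D(W)={3,4}: U {3,4,5}->{3}; W {3,4}->{4}
Constraint 3 (U != Z) on D(U)={3} D(Z)={6,7,8}: no change
So after constraint 3: D(Z) = {6,7,8}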